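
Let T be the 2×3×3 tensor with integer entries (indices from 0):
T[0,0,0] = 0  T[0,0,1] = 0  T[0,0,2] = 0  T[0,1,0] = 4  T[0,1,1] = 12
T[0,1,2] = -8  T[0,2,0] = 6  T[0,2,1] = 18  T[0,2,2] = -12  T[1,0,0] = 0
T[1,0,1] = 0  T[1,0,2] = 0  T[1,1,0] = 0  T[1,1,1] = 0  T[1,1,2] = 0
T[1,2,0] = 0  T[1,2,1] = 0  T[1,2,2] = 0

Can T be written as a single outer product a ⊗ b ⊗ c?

Yes

The mode-1 fibre T[:,1,0] = [4, 0] gives a = (1, 0) (primitive direction); the mode-2 fibre T[0,:,0] = [0, 4, 6] gives b = (0, 2, 3); then c[k] = T[0,1,k] / (a[0]·b[1]) = [4, 12, -8] / 2 = (2, 6, -4).
Expanding (1, 0) ⊗ (0, 2, 3) ⊗ (2, 6, -4) reproduces all 18 entries of T, so T = (1, 0) ⊗ (0, 2, 3) ⊗ (2, 6, -4) and rank(T) ≤ 1.
Equivalently every frontal slice T[:,:,k] is c[k] times the rank-1 matrix (1, 0) ⊗ (0, 2, 3). So T has rank 1 (it is nonzero).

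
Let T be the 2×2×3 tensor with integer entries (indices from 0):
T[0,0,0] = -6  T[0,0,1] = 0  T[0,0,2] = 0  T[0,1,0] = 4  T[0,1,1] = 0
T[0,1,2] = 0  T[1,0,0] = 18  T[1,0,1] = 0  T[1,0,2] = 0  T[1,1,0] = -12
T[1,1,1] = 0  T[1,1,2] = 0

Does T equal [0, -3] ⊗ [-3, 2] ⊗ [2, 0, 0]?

Reconstruct entry (0,0,0) from the claimed factors: Σₗ aₗ[0]bₗ[0]cₗ[0] = (0)·(-3)·(2) = 0, but T[0,0,0] = -6. The claim is false.

No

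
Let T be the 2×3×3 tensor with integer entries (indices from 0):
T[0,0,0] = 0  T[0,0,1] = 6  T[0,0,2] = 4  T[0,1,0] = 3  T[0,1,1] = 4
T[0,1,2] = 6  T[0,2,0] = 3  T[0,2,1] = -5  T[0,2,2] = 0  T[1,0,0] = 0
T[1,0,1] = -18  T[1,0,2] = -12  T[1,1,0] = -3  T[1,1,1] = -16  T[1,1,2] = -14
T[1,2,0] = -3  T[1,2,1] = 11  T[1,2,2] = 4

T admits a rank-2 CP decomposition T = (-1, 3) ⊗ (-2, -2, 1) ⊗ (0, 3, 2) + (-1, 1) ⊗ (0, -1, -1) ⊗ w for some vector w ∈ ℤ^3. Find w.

w = (3, -2, 2)

Subtract the known terms from T to get the rank-1 residual R = (-1, 1) ⊗ (0, -1, -1) ⊗ w, so R[i,j,k] = a[i]·b[j]·w[k]. Pick indices with nonzero a[0]·b[1] = (-1)·(-1) = 1. Only the fibre through (0,1,·) is needed: R[0,1,:] = T[0,1,:] − Σₗ aₗ[0]bₗ[1]cₗ = [3, 4, 6] − (-1)·(-2)·(0, 3, 2) = [3, -2, 2]. Then w[k] = R[0,1,k] / 1 for each k, giving w = [3, -2, 2] / 1 = (3, -2, 2).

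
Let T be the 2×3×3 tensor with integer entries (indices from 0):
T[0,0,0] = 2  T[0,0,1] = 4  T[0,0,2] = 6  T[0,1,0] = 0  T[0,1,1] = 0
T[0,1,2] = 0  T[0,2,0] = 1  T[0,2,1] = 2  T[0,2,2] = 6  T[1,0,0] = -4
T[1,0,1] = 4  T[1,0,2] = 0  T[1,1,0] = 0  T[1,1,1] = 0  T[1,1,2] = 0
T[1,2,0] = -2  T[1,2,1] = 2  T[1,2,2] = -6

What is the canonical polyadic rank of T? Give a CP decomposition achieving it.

rank(T) = 3

Lower bound: the mode-3 unfolding of T (rows indexed by k, columns by (i,j) = (0,0), (0,1), (0,2), (1,0), (1,1), (1,2)) is [[2, 0, 1, -4, 0, -2], [4, 0, 2, 4, 0, 2], [6, 0, 6, 0, 0, -6]].
There the 3×3 minor on rows k ∈ {0, 1, 2}, columns (i,j) ∈ {(0,0), (0,2), (1,0)} is det [[2, 1, -4], [4, 2, 4], [6, 6, 0]] = -72 ≠ 0, so this unfolding has rank ≥ 3; CP rank is at least every unfolding rank, so rank(T) ≥ 3. (This is only a lower bound: in general the CP rank may exceed every unfolding rank, so we still need to exhibit 3 rank-1 terms summing to T.)
Upper bound: T is a sum of 3 rank-1 terms, T = [1, -2] ⊗ [1, 0, -1] ⊗ [0, 0, -2] + [1, -2] ⊗ [2, 0, 1] ⊗ [1, -2, 0] + [2, -1] ⊗ [2, 0, 1] ⊗ [0, 2, 2] (written with every a and b primitive with positive leading entry and the scale carried by c; CP decompositions are not unique, and this one is verified by expanding entrywise), so rank(T) ≤ 3.
These bounds meet, so rank(T) = 3.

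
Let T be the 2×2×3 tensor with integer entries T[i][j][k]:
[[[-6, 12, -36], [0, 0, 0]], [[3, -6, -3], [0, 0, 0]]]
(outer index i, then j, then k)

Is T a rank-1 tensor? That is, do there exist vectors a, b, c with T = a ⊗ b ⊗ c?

The mode-3 unfolding of T (rows indexed by k, columns by (i,j) = (0,0), (0,1), (1,0), (1,1)) is [[-6, 0, 3, 0], [12, 0, -6, 0], [-36, 0, -3, 0]].
There the 2×2 minor on rows k ∈ {0, 2}, columns (i,j) ∈ {(0,0), (1,0)} is det [[-6, 3], [-36, -3]] = 126 ≠ 0, so this unfolding has rank ≥ 2; CP rank is at least every unfolding rank, so rank(T) ≥ 2.
In particular rank(T) ≥ 2 > 1, so T is not rank-1.

No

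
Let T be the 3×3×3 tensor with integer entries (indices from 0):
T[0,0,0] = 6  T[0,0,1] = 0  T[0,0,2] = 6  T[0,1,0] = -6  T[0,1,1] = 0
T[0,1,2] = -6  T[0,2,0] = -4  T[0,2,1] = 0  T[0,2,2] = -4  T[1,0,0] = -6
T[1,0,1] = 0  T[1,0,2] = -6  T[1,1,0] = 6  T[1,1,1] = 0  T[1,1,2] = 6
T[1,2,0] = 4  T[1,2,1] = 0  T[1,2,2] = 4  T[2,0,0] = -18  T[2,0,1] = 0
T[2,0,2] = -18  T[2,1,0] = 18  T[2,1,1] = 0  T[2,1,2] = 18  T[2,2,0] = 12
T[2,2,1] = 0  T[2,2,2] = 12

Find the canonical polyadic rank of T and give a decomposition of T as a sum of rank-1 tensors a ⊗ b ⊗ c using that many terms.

Lower bound: T ≠ 0 (e.g. T[0,0,0] = 6), so rank(T) ≥ 1.
Upper bound: if T = a ⊗ b ⊗ c then every fibre of T is a multiple of the corresponding factor, so read the factors off the fibres through the nonzero entry T[0,0,0] = 6.
The mode-1 fibre T[:,0,0] = [6, -6, -18] gives a = (1, -1, -3) (primitive direction); the mode-2 fibre T[0,:,0] = [6, -6, -4] gives b = (3, -3, -2); then c[k] = T[0,0,k] / (a[0]·b[0]) = [6, 0, 6] / 3 = (2, 0, 2).
Expanding (1, -1, -3) ⊗ (3, -3, -2) ⊗ (2, 0, 2) reproduces all 27 entries of T, so T = (1, -1, -3) ⊗ (3, -3, -2) ⊗ (2, 0, 2) and rank(T) ≤ 1.
These bounds meet, so rank(T) = 1.

rank(T) = 1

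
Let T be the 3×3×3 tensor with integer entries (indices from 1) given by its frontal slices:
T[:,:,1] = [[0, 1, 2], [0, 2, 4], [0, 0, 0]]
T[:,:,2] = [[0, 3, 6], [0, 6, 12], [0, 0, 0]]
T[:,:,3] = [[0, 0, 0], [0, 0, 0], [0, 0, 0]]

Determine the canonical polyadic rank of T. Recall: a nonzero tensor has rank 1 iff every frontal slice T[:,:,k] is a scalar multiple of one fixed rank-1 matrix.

1

Lower bound: T ≠ 0 (e.g. T[1,2,1] = 1), so rank(T) ≥ 1.
Upper bound: if T = a ⊗ b ⊗ c then every fibre of T is a multiple of the corresponding factor, so read the factors off the fibres through the nonzero entry T[1,2,1] = 1.
The mode-1 fibre T[:,2,1] = [1, 2, 0] gives a = (1, 2, 0) (primitive direction); the mode-2 fibre T[1,:,1] = [0, 1, 2] gives b = (0, 1, 2); then c[k] = T[1,2,k] / (a[1]·b[2]) = [1, 3, 0] / 1 = (1, 3, 0).
Expanding (1, 2, 0) ⊗ (0, 1, 2) ⊗ (1, 3, 0) reproduces all 27 entries of T, so T = (1, 2, 0) ⊗ (0, 1, 2) ⊗ (1, 3, 0) and rank(T) ≤ 1.
These bounds meet, so rank(T) = 1.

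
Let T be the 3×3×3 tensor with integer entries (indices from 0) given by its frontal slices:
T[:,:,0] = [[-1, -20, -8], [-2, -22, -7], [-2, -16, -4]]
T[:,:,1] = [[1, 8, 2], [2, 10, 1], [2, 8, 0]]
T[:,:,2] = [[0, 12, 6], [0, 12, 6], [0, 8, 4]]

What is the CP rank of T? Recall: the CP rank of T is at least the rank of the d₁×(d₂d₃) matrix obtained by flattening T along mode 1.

2

Lower bound: the mode-2 unfolding of T (rows indexed by j, columns by (i,k) = (0,0), (0,1), (0,2), (1,0), (1,1), (1,2), (2,0), (2,1), (2,2)) is [[-1, 1, 0, -2, 2, 0, -2, 2, 0], [-20, 8, 12, -22, 10, 12, -16, 8, 8], [-8, 2, 6, -7, 1, 6, -4, 0, 4]].
There the 2×2 minor on rows j ∈ {0, 1}, columns (i,k) ∈ {(0,0), (0,1)} is det [[-1, 1], [-20, 8]] = 12 ≠ 0, so this unfolding has rank ≥ 2; CP rank is at least every unfolding rank, so rank(T) ≥ 2. (This is only a lower bound: in general the CP rank may exceed every unfolding rank, so we still need to exhibit 2 rank-1 terms summing to T.)
Upper bound — finding two terms. Write S_k = T[:,:,k] for the frontal slices: S₀ = [[-1, -20, -8], [-2, -22, -7], [-2, -16, -4]], S₁ = [[1, 8, 2], [2, 10, 1], [2, 8, 0]], S₂ = [[0, 12, 6], [0, 12, 6], [0, 8, 4]].
If T = a₁ ⊗ b₁ ⊗ c₁ + a₂ ⊗ b₂ ⊗ c₂ then each S_k = c₁[k]·a₁b₁ᵀ + c₂[k]·a₂b₂ᵀ. S₀ and S₁ are linearly independent, so a₁b₁ᵀ and a₂b₂ᵀ must span the same plane of matrices: they are the rank-1 matrices of the form x·S₀ + y·S₁.
The 2×2 minor of x·S₀ + y·S₁ on rows {0,1}, columns {0,1} is −18·x² + 24·xy − 6·y² = (-6)·(3·x − y)(x − y), vanishing at (x:y) = (1:3) and (1:1).
M₁ = S₀ + 3·S₁ = [[2, 4, -2], [4, 8, -4], [4, 8, -4]] = 2·[1, 2, 2][1, 2, -1]ᵀ and M₂ = S₀ + S₁ = [[0, -12, -6], [0, -12, -6], [0, -8, -4]] = (-2)·[3, 3, 2][0, 2, 1]ᵀ, so take a₁ = [1, 2, 2], b₁ = [1, 2, -1], a₂ = [3, 3, 2], b₂ = [0, 2, 1].
Each slice is an integer combination of E₁ = a₁b₁ᵀ and E₂ = a₂b₂ᵀ: S₀ = −E₁ − 3·E₂, S₁ = E₁ + E₂, S₂ = 2·E₂; reading off coefficients, c₁ = [-1, 1, 0] and c₂ = [-3, 1, 2].
Hence T = [1, 2, 2] ⊗ [1, 2, -1] ⊗ [-1, 1, 0] + [3, 3, 2] ⊗ [0, 2, 1] ⊗ [-3, 1, 2], so rank(T) ≤ 2.
These bounds meet, so rank(T) = 2.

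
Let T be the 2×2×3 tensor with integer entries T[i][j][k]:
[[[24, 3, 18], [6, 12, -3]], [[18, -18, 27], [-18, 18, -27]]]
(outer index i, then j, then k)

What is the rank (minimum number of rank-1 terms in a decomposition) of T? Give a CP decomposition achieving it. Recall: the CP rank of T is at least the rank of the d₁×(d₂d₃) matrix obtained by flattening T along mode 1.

Lower bound: the mode-2 unfolding of T (rows indexed by j, columns by (i,k) = (0,0), (0,1), (0,2), (1,0), (1,1), (1,2)) is [[24, 3, 18, 18, -18, 27], [6, 12, -3, -18, 18, -27]].
There the 2×2 minor on rows j ∈ {0, 1}, columns (i,k) ∈ {(0,0), (0,1)} is det [[24, 3], [6, 12]] = 270 ≠ 0, so this unfolding has rank ≥ 2; CP rank is at least every unfolding rank, so rank(T) ≥ 2. (Flattening ranks never certify an upper bound on CP rank; for that we must actually write T with 2 rank-1 terms.)
Upper bound — finding two terms. Write S_k = T[:,:,k] for the frontal slices: S₀ = [[24, 6], [18, -18]], S₁ = [[3, 12], [-18, 18]], S₂ = [[18, -3], [27, -27]].
If T = a₁ (x) b₁ (x) c₁ + a₂ (x) b₂ (x) c₂ then each S_k = c₁[k]·a₁b₁ᵀ + c₂[k]·a₂b₂ᵀ. S₀ and S₁ are linearly independent, so a₁b₁ᵀ and a₂b₂ᵀ must span the same plane of matrices: they are the rank-1 matrices of the form x·S₀ + y·S₁.
det(x·S₀ + y·S₁) is −540·x² + 270·xy + 270·y² = (-270)·(x − y)(2·x + y), vanishing at (x:y) = (1:1) and (1:-2).
M₁ = S₀ + S₁ = [[27, 18], [0, 0]] = 9·(1, 0)(3, 2)ᵀ and M₂ = S₀ − 2·S₁ = [[18, -18], [54, -54]] = 18·(1, 3)(1, -1)ᵀ, so take a₁ = (1, 0), b₁ = (3, 2), a₂ = (1, 3), b₂ = (1, -1).
Each slice is an integer combination of E₁ = a₁b₁ᵀ and E₂ = a₂b₂ᵀ: S₀ = 6·E₁ + 6·E₂, S₁ = 3·E₁ − 6·E₂, S₂ = 3·E₁ + 9·E₂; reading off coefficients, c₁ = (6, 3, 3) and c₂ = (6, -6, 9).
Hence T = (1, 0) (x) (3, 2) (x) (6, 3, 3) + (1, 3) (x) (1, -1) (x) (6, -6, 9), so rank(T) ≤ 2.
These bounds meet, so rank(T) = 2.

rank(T) = 2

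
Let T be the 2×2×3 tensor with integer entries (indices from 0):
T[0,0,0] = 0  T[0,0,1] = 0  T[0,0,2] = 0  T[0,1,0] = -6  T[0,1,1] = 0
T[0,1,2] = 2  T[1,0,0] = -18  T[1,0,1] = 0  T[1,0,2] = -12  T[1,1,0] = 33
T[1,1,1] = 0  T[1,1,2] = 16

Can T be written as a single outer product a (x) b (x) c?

No

The mode-2 unfolding of T (rows indexed by j, columns by (i,k) = (0,0), (0,1), (0,2), (1,0), (1,1), (1,2)) is [[0, 0, 0, -18, 0, -12], [-6, 0, 2, 33, 0, 16]].
There the 2×2 minor on rows j ∈ {0, 1}, columns (i,k) ∈ {(0,0), (1,0)} is det [[0, -18], [-6, 33]] = -108 ≠ 0, so this unfolding has rank ≥ 2; CP rank is at least every unfolding rank, so rank(T) ≥ 2.
In particular rank(T) ≥ 2 > 1, so T is not rank-1.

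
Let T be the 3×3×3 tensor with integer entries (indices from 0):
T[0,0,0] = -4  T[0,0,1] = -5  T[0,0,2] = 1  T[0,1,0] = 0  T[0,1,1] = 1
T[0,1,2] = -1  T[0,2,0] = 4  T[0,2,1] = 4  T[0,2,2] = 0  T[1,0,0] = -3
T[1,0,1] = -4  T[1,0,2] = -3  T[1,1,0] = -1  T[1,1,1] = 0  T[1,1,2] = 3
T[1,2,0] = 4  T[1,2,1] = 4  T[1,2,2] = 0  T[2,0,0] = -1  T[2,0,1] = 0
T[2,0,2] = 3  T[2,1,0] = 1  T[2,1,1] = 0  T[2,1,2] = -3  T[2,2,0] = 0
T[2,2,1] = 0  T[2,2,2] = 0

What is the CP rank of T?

3

Lower bound: the mode-3 unfolding of T (rows indexed by k, columns by (i,j) = (0,0), (0,1), (0,2), (1,0), (1,1), (1,2), (2,0), (2,1), (2,2)) is [[-4, 0, 4, -3, -1, 4, -1, 1, 0], [-5, 1, 4, -4, 0, 4, 0, 0, 0], [1, -1, 0, -3, 3, 0, 3, -3, 0]].
There the 3×3 minor on rows k ∈ {0, 1, 2}, columns (i,j) ∈ {(0,0), (0,1), (1,0)} is det [[-4, 0, -3], [-5, 1, -4], [1, -1, -3]] = 16 ≠ 0, so this unfolding has rank ≥ 3; CP rank is at least every unfolding rank, so rank(T) ≥ 3. (Flattening ranks never certify an upper bound on CP rank; for that we must actually write T with 3 rank-1 terms.)
Upper bound: T is a sum of 3 rank-1 terms, T = [1, -2, 2] (x) [1, -1, 0] (x) [-1, 1, 2] + [1, -1, 1] (x) [1, -1, 0] (x) [1, -2, -1] + [1, 1, 0] (x) [1, 0, -1] (x) [-4, -4, 0] (one valid choice — decompositions are not unique — normalised so each a, b is primitive with positive first nonzero entry; check it by expanding all entries), so rank(T) ≤ 3.
These bounds meet, so rank(T) = 3.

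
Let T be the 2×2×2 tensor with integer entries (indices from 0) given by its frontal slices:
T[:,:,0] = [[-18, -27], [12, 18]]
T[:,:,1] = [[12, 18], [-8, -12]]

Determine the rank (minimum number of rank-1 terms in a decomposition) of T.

Lower bound: T ≠ 0 (e.g. T[0,0,0] = -18), so rank(T) ≥ 1.
Upper bound: if T = a (x) b (x) c then every fibre of T is a multiple of the corresponding factor, so read the factors off the fibres through the nonzero entry T[0,0,0] = -18.
The mode-1 fibre T[:,0,0] = [-18, 12] gives a = [3, -2] (primitive direction); the mode-2 fibre T[0,:,0] = [-18, -27] gives b = [2, 3]; then c[k] = T[0,0,k] / (a[0]·b[0]) = [-18, 12] / 6 = [-3, 2].
Expanding [3, -2] (x) [2, 3] (x) [-3, 2] reproduces all 8 entries of T, so T = [3, -2] (x) [2, 3] (x) [-3, 2] and rank(T) ≤ 1.
These bounds meet, so rank(T) = 1.

1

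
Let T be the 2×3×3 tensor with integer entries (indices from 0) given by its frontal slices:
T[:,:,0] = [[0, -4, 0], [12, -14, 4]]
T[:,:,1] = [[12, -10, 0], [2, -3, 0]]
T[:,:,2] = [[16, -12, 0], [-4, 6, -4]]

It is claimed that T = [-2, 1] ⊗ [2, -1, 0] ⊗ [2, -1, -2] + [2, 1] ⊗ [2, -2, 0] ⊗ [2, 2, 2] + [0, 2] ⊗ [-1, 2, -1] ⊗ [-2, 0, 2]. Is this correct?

Reconstruct entrywise from the claimed factors. For example, T[0,1,0] = -4 and Σₗ aₗ[0]bₗ[1]cₗ[0] = (-2)·(-1)·(2) + (2)·(-2)·(2) + (0)·(2)·(-2) = -4; checking all 18 entries, every one matches. The claim holds.

Yes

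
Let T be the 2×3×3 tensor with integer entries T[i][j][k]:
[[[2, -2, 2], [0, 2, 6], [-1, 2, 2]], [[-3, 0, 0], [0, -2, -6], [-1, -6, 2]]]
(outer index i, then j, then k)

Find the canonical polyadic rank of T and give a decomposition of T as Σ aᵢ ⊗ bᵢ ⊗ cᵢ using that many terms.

rank(T) = 3

Lower bound: the mode-2 unfolding of T (rows indexed by j, columns by (i,k) = (0,0), (0,1), (0,2), (1,0), (1,1), (1,2)) is [[2, -2, 2, -3, 0, 0], [0, 2, 6, 0, -2, -6], [-1, 2, 2, -1, -6, 2]].
There the 3×3 minor on rows j ∈ {0, 1, 2}, columns (i,k) ∈ {(0,0), (0,1), (1,0)} is det [[2, -2, -3], [0, 2, 0], [-1, 2, -1]] = -10 ≠ 0, so this unfolding has rank ≥ 3; CP rank is at least every unfolding rank, so rank(T) ≥ 3. (Flattening ranks never certify an upper bound on CP rank; for that we must actually write T with 3 rank-1 terms.)
Upper bound: T is a sum of 3 rank-1 terms, T = [0, 1] ⊗ [1, 0, 2] ⊗ [-1, -2, 2] + [1, -1] ⊗ [0, 2, 1] ⊗ [-1, 2, 2] + [1, -1] ⊗ [1, 1, 0] ⊗ [2, -2, 2] (one valid choice — decompositions are not unique — normalised so each a, b is primitive with positive first nonzero entry; check it by expanding all entries), so rank(T) ≤ 3.
These bounds meet, so rank(T) = 3.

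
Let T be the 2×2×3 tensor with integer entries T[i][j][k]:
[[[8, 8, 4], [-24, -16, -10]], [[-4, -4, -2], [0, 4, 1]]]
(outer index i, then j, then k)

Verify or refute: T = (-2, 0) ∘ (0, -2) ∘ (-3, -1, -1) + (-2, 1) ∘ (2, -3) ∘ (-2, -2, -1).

No

Reconstruct entry (1,1,0) from the claimed factors: Σₗ aₗ[1]bₗ[1]cₗ[0] = (0)·(-2)·(-3) + (1)·(-3)·(-2) = 6, but T[1,1,0] = 0. The claim is false.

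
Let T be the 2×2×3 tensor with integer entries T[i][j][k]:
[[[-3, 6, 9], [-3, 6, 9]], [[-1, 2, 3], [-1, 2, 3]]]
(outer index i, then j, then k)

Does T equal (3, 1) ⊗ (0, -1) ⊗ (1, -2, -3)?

No

Reconstruct entry (0,0,0) from the claimed factors: Σₗ aₗ[0]bₗ[0]cₗ[0] = (3)·(0)·(1) = 0, but T[0,0,0] = -3. The claim is false.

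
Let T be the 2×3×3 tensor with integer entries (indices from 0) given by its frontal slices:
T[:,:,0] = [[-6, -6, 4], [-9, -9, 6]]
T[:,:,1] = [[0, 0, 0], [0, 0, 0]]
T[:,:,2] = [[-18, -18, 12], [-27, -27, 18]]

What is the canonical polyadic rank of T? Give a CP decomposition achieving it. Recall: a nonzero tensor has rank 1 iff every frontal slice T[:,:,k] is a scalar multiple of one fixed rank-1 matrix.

Lower bound: T ≠ 0 (e.g. T[0,0,0] = -6), so rank(T) ≥ 1.
Upper bound: the mode-1 fibre T[:,0,0] = [-6, -9] gives a = [2, 3] (primitive direction); the mode-2 fibre T[0,:,0] = [-6, -6, 4] gives b = [3, 3, -2]; then c[k] = T[0,0,k] / (a[0]·b[0]) = [-6, 0, -18] / 6 = [-1, 0, -3].
Expanding [2, 3] ⊗ [3, 3, -2] ⊗ [-1, 0, -3] reproduces all 18 entries of T, so T = [2, 3] ⊗ [3, 3, -2] ⊗ [-1, 0, -3] and rank(T) ≤ 1.
These bounds meet, so rank(T) = 1.

rank(T) = 1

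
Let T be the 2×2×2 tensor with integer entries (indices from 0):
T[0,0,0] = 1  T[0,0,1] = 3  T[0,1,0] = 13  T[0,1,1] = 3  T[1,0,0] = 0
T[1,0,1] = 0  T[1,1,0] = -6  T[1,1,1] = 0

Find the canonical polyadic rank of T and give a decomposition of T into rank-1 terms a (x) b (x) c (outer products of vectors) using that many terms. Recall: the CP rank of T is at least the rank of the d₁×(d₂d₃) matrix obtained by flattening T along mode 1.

Lower bound: in the mode-1 unfolding of T (rows indexed by i, columns by (j,k)) the 2×2 minor on rows i ∈ {0, 1}, columns (j,k) ∈ {(0,0), (1,0)} is det [[1, 13], [0, -6]] = -6 ≠ 0, so that unfolding has rank ≥ 2 and hence rank(T) ≥ 2 (CP rank is at least every unfolding rank, though it can be larger).
Upper bound: with S_k = T[:,:,k], the two rank-1 terms a₁b₁ᵀ, a₂b₂ᵀ are the rank-1 members of the pencil x·S₀ + y·S₁.
det(x·S₀ + y·S₁) is −6·x² − 18·xy = (-6)·(x + 3·y)(x), vanishing at (x:y) = (3:-1) and (0:1).
M₁ = 3·S₀ − S₁ = [[0, 36], [0, -18]] = 18·[2, -1][0, 1]ᵀ and M₂ = S₁ = [[3, 3], [0, 0]] = 3·[1, 0][1, 1]ᵀ, so take a₁ = [2, -1], b₁ = [0, 1], a₂ = [1, 0], b₂ = [1, 1].
Each slice is an integer combination of E₁ = a₁b₁ᵀ and E₂ = a₂b₂ᵀ: S₀ = 6·E₁ + E₂, S₁ = 3·E₂; reading off coefficients, c₁ = [6, 0] and c₂ = [1, 3].
Hence T = [2, -1] (x) [0, 1] (x) [6, 0] + [1, 0] (x) [1, 1] (x) [1, 3], so rank(T) ≤ 2.
These bounds meet, so rank(T) = 2.

rank(T) = 2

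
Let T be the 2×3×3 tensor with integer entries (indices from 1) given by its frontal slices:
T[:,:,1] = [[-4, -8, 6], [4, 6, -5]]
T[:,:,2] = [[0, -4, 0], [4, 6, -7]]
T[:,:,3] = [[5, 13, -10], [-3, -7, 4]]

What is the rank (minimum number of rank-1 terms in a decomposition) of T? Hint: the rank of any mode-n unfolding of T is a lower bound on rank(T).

3

Lower bound: in the mode-3 unfolding of T (rows indexed by k, columns by (i,j)) the 3×3 minor on rows k ∈ {1, 2, 3}, columns (i,j) ∈ {(1,1), (1,2), (1,3)} is det [[-4, -8, 6], [0, -4, 0], [5, 13, -10]] = -40 ≠ 0, so that unfolding has rank ≥ 3 and hence rank(T) ≥ 3 (CP rank is at least every unfolding rank, though it can be larger).
Upper bound: T is a sum of 3 rank-1 terms, T = [1, -1] ⊗ [1, 1, -1] ⊗ [-4, -2, 4] + [1, 1] ⊗ [1, 1, -2] ⊗ [0, 2, 1] + [2, -1] ⊗ [0, 2, -1] ⊗ [-1, -1, 2] (one valid choice — decompositions are not unique — normalised so each a, b is primitive with positive first nonzero entry; check it by expanding all entries), so rank(T) ≤ 3.
These bounds meet, so rank(T) = 3.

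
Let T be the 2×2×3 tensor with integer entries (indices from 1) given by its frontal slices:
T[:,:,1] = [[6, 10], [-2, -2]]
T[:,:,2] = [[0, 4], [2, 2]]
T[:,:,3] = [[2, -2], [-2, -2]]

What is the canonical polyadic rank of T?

Lower bound: in the mode-3 unfolding of T (rows indexed by k, columns by (i,j)) the 3×3 minor on rows k ∈ {1, 2, 3}, columns (i,j) ∈ {(1,1), (1,2), (2,1)} is det [[6, 10, -2], [0, 4, 2], [2, -2, -2]] = 32 ≠ 0, so that unfolding has rank ≥ 3 and hence rank(T) ≥ 3 (CP rank is at least every unfolding rank, though it can be larger).
Upper bound: T is a sum of 3 rank-1 terms, T = [1, 0] ∘ [0, 1] ∘ [4, 4, -4] + [1, 0] ∘ [1, 1] ∘ [2, 4, -2] + [2, -1] ∘ [1, 1] ∘ [2, -2, 2] (written with every a and b primitive with positive leading entry and the scale carried by c; CP decompositions are not unique, and this one is verified by expanding entrywise), so rank(T) ≤ 3.
These bounds meet, so rank(T) = 3.

3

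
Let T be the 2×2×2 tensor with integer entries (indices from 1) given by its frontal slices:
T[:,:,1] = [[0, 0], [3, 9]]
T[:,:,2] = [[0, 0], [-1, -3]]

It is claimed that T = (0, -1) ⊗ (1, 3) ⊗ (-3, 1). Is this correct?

Reconstruct entrywise from the claimed factors. For example, T[2,2,1] = 9 and Σₗ aₗ[2]bₗ[2]cₗ[1] = (-1)·(3)·(-3) = 9; checking all 8 entries, every one matches. The claim holds.

Yes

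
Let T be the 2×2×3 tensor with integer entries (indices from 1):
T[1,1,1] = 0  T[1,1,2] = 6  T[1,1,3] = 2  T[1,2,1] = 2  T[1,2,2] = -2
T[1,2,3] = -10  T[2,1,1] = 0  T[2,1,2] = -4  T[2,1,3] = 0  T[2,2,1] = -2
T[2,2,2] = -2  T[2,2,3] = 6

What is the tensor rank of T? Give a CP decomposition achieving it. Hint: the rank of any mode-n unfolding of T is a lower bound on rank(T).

rank(T) = 3

Lower bound: in the mode-3 unfolding of T (rows indexed by k, columns by (i,j)) the 3×3 minor on rows k ∈ {1, 2, 3}, columns (i,j) ∈ {(1,1), (1,2), (2,1)} is det [[0, 2, 0], [6, -2, -4], [2, -10, 0]] = -16 ≠ 0, so that unfolding has rank ≥ 3 and hence rank(T) ≥ 3 (CP rank is at least every unfolding rank, though it can be larger).
Upper bound: T is a sum of 3 rank-1 terms, T = (1, -1) ⊗ (1, 1) ⊗ (-2, -2, -2) + (1, -1) ⊗ (1, 2) ⊗ (2, 4, 0) + (2, -1) ⊗ (1, -2) ⊗ (0, 2, 2) (one valid choice — decompositions are not unique — normalised so each a, b is primitive with positive first nonzero entry; check it by expanding all entries), so rank(T) ≤ 3.
These bounds meet, so rank(T) = 3.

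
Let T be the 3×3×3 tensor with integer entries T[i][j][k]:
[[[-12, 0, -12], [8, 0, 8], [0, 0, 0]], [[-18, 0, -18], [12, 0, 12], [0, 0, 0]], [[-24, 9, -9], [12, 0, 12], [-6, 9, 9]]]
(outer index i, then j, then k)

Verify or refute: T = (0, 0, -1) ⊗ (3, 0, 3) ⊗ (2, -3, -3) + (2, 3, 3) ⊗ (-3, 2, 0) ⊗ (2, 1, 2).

No

Reconstruct entry (0,0,1) from the claimed factors: Σₗ aₗ[0]bₗ[0]cₗ[1] = (0)·(3)·(-3) + (2)·(-3)·(1) = -6, but T[0,0,1] = 0. The claim is false.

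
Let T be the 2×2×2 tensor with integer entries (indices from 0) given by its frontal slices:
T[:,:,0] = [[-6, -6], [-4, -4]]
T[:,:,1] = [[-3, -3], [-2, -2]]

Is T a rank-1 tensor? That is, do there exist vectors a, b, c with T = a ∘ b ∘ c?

The mode-1 fibre T[:,0,0] = [-6, -4] gives a = [3, 2] (primitive direction); the mode-2 fibre T[0,:,0] = [-6, -6] gives b = [1, 1]; then c[k] = T[0,0,k] / (a[0]·b[0]) = [-6, -3] / 3 = [-2, -1].
Expanding [3, 2] ∘ [1, 1] ∘ [-2, -1] reproduces all 8 entries of T, so T = [3, 2] ∘ [1, 1] ∘ [-2, -1] and rank(T) ≤ 1.
Equivalently every frontal slice T[:,:,k] is c[k] times the rank-1 matrix [3, 2] ∘ [1, 1]. So T has rank 1 (it is nonzero).

Yes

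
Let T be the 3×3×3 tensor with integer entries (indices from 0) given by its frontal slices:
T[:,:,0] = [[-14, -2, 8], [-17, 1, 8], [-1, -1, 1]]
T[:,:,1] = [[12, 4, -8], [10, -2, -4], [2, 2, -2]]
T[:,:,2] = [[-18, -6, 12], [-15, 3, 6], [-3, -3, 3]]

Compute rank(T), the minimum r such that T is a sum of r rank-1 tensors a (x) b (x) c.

Lower bound: the mode-3 unfolding of T (rows indexed by k, columns by (i,j) = (0,0), (0,1), (0,2), (1,0), (1,1), (1,2), (2,0), (2,1), (2,2)) is [[-14, -2, 8, -17, 1, 8, -1, -1, 1], [12, 4, -8, 10, -2, -4, 2, 2, -2], [-18, -6, 12, -15, 3, 6, -3, -3, 3]].
There the 2×2 minor on rows k ∈ {0, 1}, columns (i,j) ∈ {(0,0), (0,1)} is det [[-14, -2], [12, 4]] = -32 ≠ 0, so this unfolding has rank ≥ 2; CP rank is at least every unfolding rank, so rank(T) ≥ 2. (This is only a lower bound: in general the CP rank may exceed every unfolding rank, so we still need to exhibit 2 rank-1 terms summing to T.)
Upper bound — finding two terms. Write S_k = T[:,:,k] for the frontal slices: S₀ = [[-14, -2, 8], [-17, 1, 8], [-1, -1, 1]], S₁ = [[12, 4, -8], [10, -2, -4], [2, 2, -2]], S₂ = [[-18, -6, 12], [-15, 3, 6], [-3, -3, 3]].
If T = a₁ (x) b₁ (x) c₁ + a₂ (x) b₂ (x) c₂ then each S_k = c₁[k]·a₁b₁ᵀ + c₂[k]·a₂b₂ᵀ. S₀ and S₁ are linearly independent, so a₁b₁ᵀ and a₂b₂ᵀ must span the same plane of matrices: they are the rank-1 matrices of the form x·S₀ + y·S₁.
The 2×2 minor of x·S₀ + y·S₁ on rows {0,1}, columns {0,1} is −48·x² + 128·xy − 64·y² = (-16)·(3·x − 2·y)(x − 2·y), vanishing at (x:y) = (2:3) and (2:1).
M₁ = 2·S₀ + 3·S₁ = [[8, 8, -8], [-4, -4, 4], [4, 4, -4]] = 4·[2, -1, 1][1, 1, -1]ᵀ and M₂ = 2·S₀ + S₁ = [[-16, 0, 8], [-24, 0, 12], [0, 0, 0]] = (-4)·[2, 3, 0][2, 0, -1]ᵀ, so take a₁ = [2, -1, 1], b₁ = [1, 1, -1], a₂ = [2, 3, 0], b₂ = [2, 0, -1].
Each slice is an integer combination of E₁ = a₁b₁ᵀ and E₂ = a₂b₂ᵀ: S₀ = −E₁ − 3·E₂, S₁ = 2·E₁ + 2·E₂, S₂ = −3·E₁ − 3·E₂; reading off coefficients, c₁ = [-1, 2, -3] and c₂ = [-3, 2, -3].
Hence T = [2, -1, 1] (x) [1, 1, -1] (x) [-1, 2, -3] + [2, 3, 0] (x) [2, 0, -1] (x) [-3, 2, -3], so rank(T) ≤ 2.
These bounds meet, so rank(T) = 2.

2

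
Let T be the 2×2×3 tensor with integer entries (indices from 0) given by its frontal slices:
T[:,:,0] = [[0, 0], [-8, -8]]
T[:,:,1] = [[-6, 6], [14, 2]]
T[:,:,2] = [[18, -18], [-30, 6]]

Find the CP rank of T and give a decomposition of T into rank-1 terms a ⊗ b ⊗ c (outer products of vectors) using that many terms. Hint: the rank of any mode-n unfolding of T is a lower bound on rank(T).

rank(T) = 2

Lower bound: in the mode-1 unfolding of T (rows indexed by i, columns by (j,k)) the 2×2 minor on rows i ∈ {0, 1}, columns (j,k) ∈ {(0,0), (0,1)} is det [[0, -6], [-8, 14]] = -48 ≠ 0, so that unfolding has rank ≥ 2 and hence rank(T) ≥ 2 (CP rank is at least every unfolding rank, though it can be larger).
Upper bound: with S_k = T[:,:,k], the two rank-1 terms a₁b₁ᵀ, a₂b₂ᵀ are the rank-1 members of the pencil x·S₀ + y·S₁.
det(x·S₀ + y·S₁) is 96·xy − 96·y² = 96·(x − y)(y), vanishing at (x:y) = (1:1) and (1:0).
M₁ = S₀ + S₁ = [[-6, 6], [6, -6]] = (-6)·[1, -1][1, -1]ᵀ and M₂ = S₀ = [[0, 0], [-8, -8]] = (-8)·[0, 1][1, 1]ᵀ, so take a₁ = [1, -1], b₁ = [1, -1], a₂ = [0, 1], b₂ = [1, 1].
Each slice is an integer combination of E₁ = a₁b₁ᵀ and E₂ = a₂b₂ᵀ: S₀ = −8·E₂, S₁ = −6·E₁ + 8·E₂, S₂ = 18·E₁ − 12·E₂; reading off coefficients, c₁ = [0, -6, 18] and c₂ = [-8, 8, -12].
Hence T = [1, -1] ⊗ [1, -1] ⊗ [0, -6, 18] + [0, 1] ⊗ [1, 1] ⊗ [-8, 8, -12], so rank(T) ≤ 2.
These bounds meet, so rank(T) = 2.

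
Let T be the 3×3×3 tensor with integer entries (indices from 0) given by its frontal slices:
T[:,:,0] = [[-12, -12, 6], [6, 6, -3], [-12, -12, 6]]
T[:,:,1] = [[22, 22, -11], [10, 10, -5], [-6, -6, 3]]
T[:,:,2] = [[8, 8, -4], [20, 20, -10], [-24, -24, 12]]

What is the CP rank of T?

2

Lower bound: in the mode-3 unfolding of T (rows indexed by k, columns by (i,j)) the 2×2 minor on rows k ∈ {0, 1}, columns (i,j) ∈ {(0,0), (1,0)} is det [[-12, 6], [22, 10]] = -252 ≠ 0, so that unfolding has rank ≥ 2 and hence rank(T) ≥ 2 (CP rank is at least every unfolding rank, though it can be larger).
Upper bound: T[:,j,:] = b[j]·M for every slice, with b = [2, 2, -1] and M = [[-6, 11, 4], [3, 5, 10], [-6, -3, -12]] (rows i, columns k).
The rows of M satisfy (row 0) = 4·(row 1) + 3·(row 2), so splitting by rows, M = [4, 1, 0][3, 5, 10]ᵀ + [3, 0, 1][-6, -3, -12]ᵀ.
Hence T = [4, 1, 0] ⊗ [2, 2, -1] ⊗ [3, 5, 10] + [3, 0, 1] ⊗ [2, 2, -1] ⊗ [-6, -3, -12], so rank(T) ≤ 2.
These bounds meet, so rank(T) = 2.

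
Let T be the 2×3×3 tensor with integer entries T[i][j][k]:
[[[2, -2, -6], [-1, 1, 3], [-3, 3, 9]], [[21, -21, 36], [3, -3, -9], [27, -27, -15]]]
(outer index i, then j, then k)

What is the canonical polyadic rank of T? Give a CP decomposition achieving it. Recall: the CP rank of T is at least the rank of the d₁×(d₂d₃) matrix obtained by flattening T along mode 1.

Lower bound: the mode-3 unfolding of T (rows indexed by k, columns by (i,j) = (0,0), (0,1), (0,2), (1,0), (1,1), (1,2)) is [[2, -1, -3, 21, 3, 27], [-2, 1, 3, -21, -3, -27], [-6, 3, 9, 36, -9, -15]].
There the 2×2 minor on rows k ∈ {0, 2}, columns (i,j) ∈ {(0,0), (1,0)} is det [[2, 21], [-6, 36]] = 198 ≠ 0, so this unfolding has rank ≥ 2; CP rank is at least every unfolding rank, so rank(T) ≥ 2. (Unfolding ranks only ever bound the CP rank from below — rank(T) can be strictly larger than all of them — so the matching upper bound has to come from an explicit 2-term decomposition.)
Upper bound — finding two terms. Write S_k = T[:,:,k] for the frontal slices: S₀ = [[2, -1, -3], [21, 3, 27]], S₁ = [[-2, 1, 3], [-21, -3, -27]], S₂ = [[-6, 3, 9], [36, -9, -15]].
If T = a₁ ⊗ b₁ ⊗ c₁ + a₂ ⊗ b₂ ⊗ c₂ then each S_k = c₁[k]·a₁b₁ᵀ + c₂[k]·a₂b₂ᵀ. S₀ and S₂ are linearly independent, so a₁b₁ᵀ and a₂b₂ᵀ must span the same plane of matrices: they are the rank-1 matrices of the form x·S₀ + y·S₂.
The 2×2 minor of x·S₀ + y·S₂ on rows {0,1}, columns {0,1} is 27·x² − 63·xy − 54·y² = 9·(x − 3·y)(3·x + 2·y), vanishing at (x:y) = (3:1) and (2:-3).
M₁ = 3·S₀ + S₂ = [[0, 0, 0], [99, 0, 66]] = 33·[0, 1][3, 0, 2]ᵀ and M₂ = 2·S₀ − 3·S₂ = [[22, -11, -33], [-66, 33, 99]] = 11·[1, -3][2, -1, -3]ᵀ, so take a₁ = [0, 1], b₁ = [3, 0, 2], a₂ = [1, -3], b₂ = [2, -1, -3].
Each slice is an integer combination of E₁ = a₁b₁ᵀ and E₂ = a₂b₂ᵀ: S₀ = 9·E₁ + E₂, S₁ = −9·E₁ − E₂, S₂ = 6·E₁ − 3·E₂; reading off coefficients, c₁ = [9, -9, 6] and c₂ = [1, -1, -3].
Hence T = [0, 1] ⊗ [3, 0, 2] ⊗ [9, -9, 6] + [1, -3] ⊗ [2, -1, -3] ⊗ [1, -1, -3], so rank(T) ≤ 2.
These bounds meet, so rank(T) = 2.

rank(T) = 2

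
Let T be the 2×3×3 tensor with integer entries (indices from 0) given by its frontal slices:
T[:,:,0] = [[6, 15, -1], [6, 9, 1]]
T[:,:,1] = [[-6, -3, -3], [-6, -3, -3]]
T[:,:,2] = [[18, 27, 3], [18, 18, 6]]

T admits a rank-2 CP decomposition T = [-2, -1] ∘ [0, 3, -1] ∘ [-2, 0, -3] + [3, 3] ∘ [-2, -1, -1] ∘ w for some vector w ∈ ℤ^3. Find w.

Subtract the known terms from T to get the rank-1 residual R = [3, 3] ∘ [-2, -1, -1] ∘ w, so R[i,j,k] = a[i]·b[j]·w[k]. Pick indices with nonzero a[0]·b[0] = (3)·(-2) = -6. Only the fibre through (0,0,·) is needed: R[0,0,:] = T[0,0,:] − Σₗ aₗ[0]bₗ[0]cₗ = [6, -6, 18] − (-2)·(0)·[-2, 0, -3] = [6, -6, 18]. Then w[k] = R[0,0,k] / -6 for each k, giving w = [6, -6, 18] / -6 = [-1, 1, -3].

w = [-1, 1, -3]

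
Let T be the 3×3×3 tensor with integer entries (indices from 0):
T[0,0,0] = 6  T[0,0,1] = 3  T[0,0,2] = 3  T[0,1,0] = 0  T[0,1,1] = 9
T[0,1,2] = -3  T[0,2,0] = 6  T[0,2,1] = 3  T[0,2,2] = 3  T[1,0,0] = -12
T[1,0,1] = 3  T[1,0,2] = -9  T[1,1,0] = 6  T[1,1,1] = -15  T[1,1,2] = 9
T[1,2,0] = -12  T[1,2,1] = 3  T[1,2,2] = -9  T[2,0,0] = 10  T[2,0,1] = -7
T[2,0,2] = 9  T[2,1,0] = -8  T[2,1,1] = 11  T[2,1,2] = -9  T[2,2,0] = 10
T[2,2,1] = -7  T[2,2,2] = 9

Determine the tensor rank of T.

2

Lower bound: in the mode-1 unfolding of T (rows indexed by i, columns by (j,k)) the 2×2 minor on rows i ∈ {0, 1}, columns (j,k) ∈ {(0,0), (0,1)} is det [[6, 3], [-12, 3]] = 54 ≠ 0, so that unfolding has rank ≥ 2 and hence rank(T) ≥ 2 (CP rank is at least every unfolding rank, though it can be larger).
Upper bound: with S_k = T[:,:,k], the two rank-1 terms a₁b₁ᵀ, a₂b₂ᵀ are the rank-1 members of the pencil x·S₀ + y·S₁.
The 2×2 minor of x·S₀ + y·S₁ on rows {0,1}, columns {0,1} is 36·x² + 36·xy − 72·y² = 36·(x + 2·y)(x − y), vanishing at (x:y) = (2:-1) and (1:1).
M₁ = 2·S₀ − S₁ = [[9, -9, 9], [-27, 27, -27], [27, -27, 27]] = 9·[1, -3, 3][1, -1, 1]ᵀ and M₂ = S₀ + S₁ = [[9, 9, 9], [-9, -9, -9], [3, 3, 3]] = 3·[3, -3, 1][1, 1, 1]ᵀ, so take a₁ = [1, -3, 3], b₁ = [1, -1, 1], a₂ = [3, -3, 1], b₂ = [1, 1, 1].
Each slice is an integer combination of E₁ = a₁b₁ᵀ and E₂ = a₂b₂ᵀ: S₀ = 3·E₁ + E₂, S₁ = −3·E₁ + 2·E₂, S₂ = 3·E₁; reading off coefficients, c₁ = [3, -3, 3] and c₂ = [1, 2, 0].
Hence T = [1, -3, 3] ⊗ [1, -1, 1] ⊗ [3, -3, 3] + [3, -3, 1] ⊗ [1, 1, 1] ⊗ [1, 2, 0], so rank(T) ≤ 2.
These bounds meet, so rank(T) = 2.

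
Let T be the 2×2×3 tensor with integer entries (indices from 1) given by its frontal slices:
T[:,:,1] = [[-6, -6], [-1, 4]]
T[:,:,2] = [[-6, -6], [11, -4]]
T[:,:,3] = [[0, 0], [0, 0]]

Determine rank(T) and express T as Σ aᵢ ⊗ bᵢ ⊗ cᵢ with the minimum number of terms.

Lower bound: in the mode-2 unfolding of T (rows indexed by j, columns by (i,k)) the 2×2 minor on rows j ∈ {1, 2}, columns (i,k) ∈ {(1,1), (2,1)} is det [[-6, -1], [-6, 4]] = -30 ≠ 0, so that unfolding has rank ≥ 2 and hence rank(T) ≥ 2 (CP rank is at least every unfolding rank, though it can be larger).
Upper bound: with S_k = T[:,:,k], the two rank-1 terms a₁b₁ᵀ, a₂b₂ᵀ are the rank-1 members of the pencil x·S₁ + y·S₂.
det(x·S₁ + y·S₂) is −30·x² + 60·xy + 90·y² = (-30)·(x − 3·y)(x + y), vanishing at (x:y) = (3:1) and (1:-1).
M₁ = 3·S₁ + S₂ = [[-24, -24], [8, 8]] = (-8)·[3, -1][1, 1]ᵀ and M₂ = S₁ − S₂ = [[0, 0], [-12, 8]] = (-4)·[0, 1][3, -2]ᵀ, so take a₁ = [3, -1], b₁ = [1, 1], a₂ = [0, 1], b₂ = [3, -2].
Each slice is an integer combination of E₁ = a₁b₁ᵀ and E₂ = a₂b₂ᵀ: S₁ = −2·E₁ − E₂, S₂ = −2·E₁ + 3·E₂, S₃ = 0; reading off coefficients, c₁ = [-2, -2, 0] and c₂ = [-1, 3, 0].
Hence T = [3, -1] ⊗ [1, 1] ⊗ [-2, -2, 0] + [0, 1] ⊗ [3, -2] ⊗ [-1, 3, 0], so rank(T) ≤ 2.
These bounds meet, so rank(T) = 2.

rank(T) = 2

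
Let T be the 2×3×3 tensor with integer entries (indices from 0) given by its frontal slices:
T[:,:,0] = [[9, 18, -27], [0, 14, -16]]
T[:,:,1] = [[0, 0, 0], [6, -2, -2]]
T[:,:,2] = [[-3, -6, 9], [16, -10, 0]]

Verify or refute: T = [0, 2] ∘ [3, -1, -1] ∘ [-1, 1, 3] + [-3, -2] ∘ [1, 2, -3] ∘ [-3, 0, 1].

Reconstruct entrywise from the claimed factors. For example, T[0,2,2] = 9 and Σₗ aₗ[0]bₗ[2]cₗ[2] = (0)·(-1)·(3) + (-3)·(-3)·(1) = 9; checking all 18 entries, every one matches. The claim holds.

Yes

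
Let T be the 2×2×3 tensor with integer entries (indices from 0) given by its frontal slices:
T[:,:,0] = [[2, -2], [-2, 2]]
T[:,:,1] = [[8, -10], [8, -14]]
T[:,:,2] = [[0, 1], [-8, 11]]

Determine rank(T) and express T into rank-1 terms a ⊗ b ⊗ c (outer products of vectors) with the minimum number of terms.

Lower bound: the mode-3 unfolding of T (rows indexed by k, columns by (i,j) = (0,0), (0,1), (1,0), (1,1)) is [[2, -2, -2, 2], [8, -10, 8, -14], [0, 1, -8, 11]].
There the 2×2 minor on rows k ∈ {0, 1}, columns (i,j) ∈ {(0,0), (0,1)} is det [[2, -2], [8, -10]] = -4 ≠ 0, so this unfolding has rank ≥ 2; CP rank is at least every unfolding rank, so rank(T) ≥ 2. (Flattening ranks never certify an upper bound on CP rank; for that we must actually write T with 2 rank-1 terms.)
Upper bound — finding two terms. Write S_k = T[:,:,k] for the frontal slices: S₀ = [[2, -2], [-2, 2]], S₁ = [[8, -10], [8, -14]], S₂ = [[0, 1], [-8, 11]].
If T = a₁ ⊗ b₁ ⊗ c₁ + a₂ ⊗ b₂ ⊗ c₂ then each S_k = c₁[k]·a₁b₁ᵀ + c₂[k]·a₂b₂ᵀ. S₀ and S₁ are linearly independent, so a₁b₁ᵀ and a₂b₂ᵀ must span the same plane of matrices: they are the rank-1 matrices of the form x·S₀ + y·S₁.
det(x·S₀ + y·S₁) is −16·xy − 32·y² = (-16)·(x + 2·y)(y), vanishing at (x:y) = (2:-1) and (1:0).
M₁ = 2·S₀ − S₁ = [[-4, 6], [-12, 18]] = (-2)·(1, 3)(2, -3)ᵀ and M₂ = S₀ = [[2, -2], [-2, 2]] = 2·(1, -1)(1, -1)ᵀ, so take a₁ = (1, 3), b₁ = (2, -3), a₂ = (1, -1), b₂ = (1, -1).
Each slice is an integer combination of E₁ = a₁b₁ᵀ and E₂ = a₂b₂ᵀ: S₀ = 2·E₂, S₁ = 2·E₁ + 4·E₂, S₂ = −E₁ + 2·E₂; reading off coefficients, c₁ = (0, 2, -1) and c₂ = (2, 4, 2).
Hence T = (1, 3) ⊗ (2, -3) ⊗ (0, 2, -1) + (1, -1) ⊗ (1, -1) ⊗ (2, 4, 2), so rank(T) ≤ 2.
These bounds meet, so rank(T) = 2.
Check entry T[1,1,0] = 2: (3)·(-3)·(0) + (-1)·(-1)·(2) = 2.

rank(T) = 2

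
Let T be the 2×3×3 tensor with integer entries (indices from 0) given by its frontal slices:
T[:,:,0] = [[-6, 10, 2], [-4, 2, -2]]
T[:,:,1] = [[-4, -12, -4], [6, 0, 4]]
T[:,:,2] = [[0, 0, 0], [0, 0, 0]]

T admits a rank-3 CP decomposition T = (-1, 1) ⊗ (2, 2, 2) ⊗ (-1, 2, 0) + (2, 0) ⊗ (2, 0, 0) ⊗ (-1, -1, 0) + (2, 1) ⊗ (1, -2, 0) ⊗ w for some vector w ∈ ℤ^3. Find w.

w = (-2, 2, 0)

Subtract the known terms from T to get the rank-1 residual R = (2, 1) ⊗ (1, -2, 0) ⊗ w, so R[i,j,k] = a[i]·b[j]·w[k]. Pick indices with nonzero a[0]·b[0] = (2)·(1) = 2. Only the fibre through (0,0,·) is needed: R[0,0,:] = T[0,0,:] − Σₗ aₗ[0]bₗ[0]cₗ = [-6, -4, 0] − (-1)·(2)·(-1, 2, 0) − (2)·(2)·(-1, -1, 0) = [-4, 4, 0]. Then w[k] = R[0,0,k] / 2 for each k, giving w = [-4, 4, 0] / 2 = (-2, 2, 0).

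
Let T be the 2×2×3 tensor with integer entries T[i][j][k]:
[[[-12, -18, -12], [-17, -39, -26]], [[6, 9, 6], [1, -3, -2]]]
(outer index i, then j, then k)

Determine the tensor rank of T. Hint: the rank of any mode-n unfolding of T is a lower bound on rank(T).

2

Lower bound: in the mode-1 unfolding of T (rows indexed by i, columns by (j,k)) the 2×2 minor on rows i ∈ {0, 1}, columns (j,k) ∈ {(0,0), (1,0)} is det [[-12, -17], [6, 1]] = 90 ≠ 0, so that unfolding has rank ≥ 2 and hence rank(T) ≥ 2 (CP rank is at least every unfolding rank, though it can be larger).
Upper bound: with S_k = T[:,:,k], the two rank-1 terms a₁b₁ᵀ, a₂b₂ᵀ are the rank-1 members of the pencil x·S₀ + y·S₁.
det(x·S₀ + y·S₁) is 90·x² + 405·xy + 405·y² = 45·(x + 3·y)(2·x + 3·y), vanishing at (x:y) = (3:-1) and (3:-2).
M₁ = 3·S₀ − S₁ = [[-18, -12], [9, 6]] = (-3)·[2, -1][3, 2]ᵀ and M₂ = 3·S₀ − 2·S₁ = [[0, 27], [0, 9]] = 9·[3, 1][0, 1]ᵀ, so take a₁ = [2, -1], b₁ = [3, 2], a₂ = [3, 1], b₂ = [0, 1].
Each slice is an integer combination of E₁ = a₁b₁ᵀ and E₂ = a₂b₂ᵀ: S₀ = −2·E₁ − 3·E₂, S₁ = −3·E₁ − 9·E₂, S₂ = −2·E₁ − 6·E₂; reading off coefficients, c₁ = [-2, -3, -2] and c₂ = [-3, -9, -6].
Hence T = [2, -1] (x) [3, 2] (x) [-2, -3, -2] + [3, 1] (x) [0, 1] (x) [-3, -9, -6], so rank(T) ≤ 2.
These bounds meet, so rank(T) = 2.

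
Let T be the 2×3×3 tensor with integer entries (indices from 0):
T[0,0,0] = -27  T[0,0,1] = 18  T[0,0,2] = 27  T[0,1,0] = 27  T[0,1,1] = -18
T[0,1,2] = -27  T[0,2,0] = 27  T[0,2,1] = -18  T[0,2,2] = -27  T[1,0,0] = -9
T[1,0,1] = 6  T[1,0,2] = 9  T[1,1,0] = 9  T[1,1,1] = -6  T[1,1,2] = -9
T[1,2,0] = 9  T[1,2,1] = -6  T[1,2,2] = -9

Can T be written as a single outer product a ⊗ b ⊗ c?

Yes

If T = a ⊗ b ⊗ c then every fibre of T is a multiple of the corresponding factor, so read the factors off the fibres through the nonzero entry T[0,0,0] = -27.
The mode-1 fibre T[:,0,0] = [-27, -9] gives a = (3, 1) (primitive direction); the mode-2 fibre T[0,:,0] = [-27, 27, 27] gives b = (1, -1, -1); then c[k] = T[0,0,k] / (a[0]·b[0]) = [-27, 18, 27] / 3 = (-9, 6, 9).
Expanding (3, 1) ⊗ (1, -1, -1) ⊗ (-9, 6, 9) reproduces all 18 entries of T, so T = (3, 1) ⊗ (1, -1, -1) ⊗ (-9, 6, 9) and rank(T) ≤ 1.
Equivalently every frontal slice T[:,:,k] is c[k] times the rank-1 matrix (3, 1) ⊗ (1, -1, -1). So T has rank 1 (it is nonzero).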